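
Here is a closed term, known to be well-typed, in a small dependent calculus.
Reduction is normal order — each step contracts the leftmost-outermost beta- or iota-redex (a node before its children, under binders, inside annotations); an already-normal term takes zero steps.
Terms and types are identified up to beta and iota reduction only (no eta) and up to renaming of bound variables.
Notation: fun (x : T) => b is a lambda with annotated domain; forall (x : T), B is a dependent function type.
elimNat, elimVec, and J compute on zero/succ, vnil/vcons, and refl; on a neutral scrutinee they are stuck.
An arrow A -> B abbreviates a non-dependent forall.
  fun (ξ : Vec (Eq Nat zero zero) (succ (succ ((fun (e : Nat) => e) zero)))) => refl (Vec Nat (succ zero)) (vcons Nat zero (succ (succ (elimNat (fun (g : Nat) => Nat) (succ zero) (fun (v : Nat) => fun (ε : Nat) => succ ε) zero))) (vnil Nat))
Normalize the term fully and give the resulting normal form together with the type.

resulting normal form:
  fun (ξ : Vec (Eq Nat zero zero) (succ (succ zero))) => refl (Vec Nat (succ zero)) (vcons Nat zero (succ (succ (succ zero))) (vnil Nat))
type:
  Vec (Eq Nat zero zero) (succ (succ zero)) -> Eq (Vec Nat (succ zero)) (vcons Nat zero (succ (succ (succ zero))) (vnil Nat)) (vcons Nat zero (succ (succ (succ zero))) (vnil Nat))


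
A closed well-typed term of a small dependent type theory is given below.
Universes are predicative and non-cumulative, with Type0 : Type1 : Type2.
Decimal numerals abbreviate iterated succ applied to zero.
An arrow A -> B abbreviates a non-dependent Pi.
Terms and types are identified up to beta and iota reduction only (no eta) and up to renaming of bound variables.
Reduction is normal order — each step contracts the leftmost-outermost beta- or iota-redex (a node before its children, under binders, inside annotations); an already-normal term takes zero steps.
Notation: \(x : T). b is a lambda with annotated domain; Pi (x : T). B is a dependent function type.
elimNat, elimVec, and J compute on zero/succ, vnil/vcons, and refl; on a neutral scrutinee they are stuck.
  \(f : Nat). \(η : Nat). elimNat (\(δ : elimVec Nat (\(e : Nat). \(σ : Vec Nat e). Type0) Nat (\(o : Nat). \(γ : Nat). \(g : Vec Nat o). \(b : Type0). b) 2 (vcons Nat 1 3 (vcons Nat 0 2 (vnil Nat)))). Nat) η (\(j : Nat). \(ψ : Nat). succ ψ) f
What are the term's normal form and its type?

resulting normal form:
  \(f : Nat). \(η : Nat). elimNat (\(δ : Nat). Nat) η (\(e : Nat). \(σ : Nat). succ σ) f
the term's type:
  Nat -> Nat -> Nat
observation: the leftmost-outermost redex is an elimVec iota-redex, and normalization takes 11 steps.


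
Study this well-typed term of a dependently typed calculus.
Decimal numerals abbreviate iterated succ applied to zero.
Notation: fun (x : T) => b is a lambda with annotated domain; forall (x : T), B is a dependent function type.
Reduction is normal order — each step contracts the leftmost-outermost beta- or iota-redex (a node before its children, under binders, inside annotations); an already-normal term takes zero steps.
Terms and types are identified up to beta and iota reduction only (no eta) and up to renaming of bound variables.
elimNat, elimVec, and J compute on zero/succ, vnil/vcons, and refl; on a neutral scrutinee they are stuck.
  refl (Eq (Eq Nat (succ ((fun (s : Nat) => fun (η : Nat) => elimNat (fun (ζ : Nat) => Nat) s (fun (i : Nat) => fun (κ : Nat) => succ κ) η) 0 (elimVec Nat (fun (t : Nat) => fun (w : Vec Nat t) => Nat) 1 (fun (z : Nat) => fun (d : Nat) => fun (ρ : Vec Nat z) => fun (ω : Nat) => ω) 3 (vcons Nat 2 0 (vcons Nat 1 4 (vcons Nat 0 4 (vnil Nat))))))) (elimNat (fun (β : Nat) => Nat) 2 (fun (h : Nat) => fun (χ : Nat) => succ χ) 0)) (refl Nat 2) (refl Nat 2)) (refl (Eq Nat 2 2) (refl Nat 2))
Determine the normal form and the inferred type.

resulting normal form:
  refl (Eq (Eq Nat 2 2) (refl Nat 2) (refl Nat 2)) (refl (Eq Nat 2 2) (refl Nat 2))
type:
  Eq (Eq (Eq Nat 2 2) (refl Nat 2) (refl Nat 2)) (refl (Eq Nat 2 2) (refl Nat 2)) (refl (Eq Nat 2 2) (refl Nat 2))
observation: contracting a beta-redex first, the term normalizes in 23 steps.


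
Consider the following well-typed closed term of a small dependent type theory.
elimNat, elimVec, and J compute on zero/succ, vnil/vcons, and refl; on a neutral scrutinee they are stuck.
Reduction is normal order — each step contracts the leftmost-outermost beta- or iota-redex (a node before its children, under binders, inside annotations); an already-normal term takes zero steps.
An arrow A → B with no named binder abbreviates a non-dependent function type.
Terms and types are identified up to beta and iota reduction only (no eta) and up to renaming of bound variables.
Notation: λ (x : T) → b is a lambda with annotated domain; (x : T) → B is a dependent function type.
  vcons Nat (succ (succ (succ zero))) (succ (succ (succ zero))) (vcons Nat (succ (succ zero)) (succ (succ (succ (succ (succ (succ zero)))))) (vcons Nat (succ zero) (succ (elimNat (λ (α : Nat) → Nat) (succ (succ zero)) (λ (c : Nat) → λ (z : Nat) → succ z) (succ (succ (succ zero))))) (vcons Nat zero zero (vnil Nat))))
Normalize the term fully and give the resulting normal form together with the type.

reduced normal form:
  vcons Nat (succ (succ (succ zero))) (succ (succ (succ zero))) (vcons Nat (succ (succ zero)) (succ (succ (succ (succ (succ (succ zero)))))) (vcons Nat (succ zero) (succ (succ (succ (succ (succ (succ zero)))))) (vcons Nat zero zero (vnil Nat))))
type:
  Vec Nat (succ (succ (succ (succ zero))))


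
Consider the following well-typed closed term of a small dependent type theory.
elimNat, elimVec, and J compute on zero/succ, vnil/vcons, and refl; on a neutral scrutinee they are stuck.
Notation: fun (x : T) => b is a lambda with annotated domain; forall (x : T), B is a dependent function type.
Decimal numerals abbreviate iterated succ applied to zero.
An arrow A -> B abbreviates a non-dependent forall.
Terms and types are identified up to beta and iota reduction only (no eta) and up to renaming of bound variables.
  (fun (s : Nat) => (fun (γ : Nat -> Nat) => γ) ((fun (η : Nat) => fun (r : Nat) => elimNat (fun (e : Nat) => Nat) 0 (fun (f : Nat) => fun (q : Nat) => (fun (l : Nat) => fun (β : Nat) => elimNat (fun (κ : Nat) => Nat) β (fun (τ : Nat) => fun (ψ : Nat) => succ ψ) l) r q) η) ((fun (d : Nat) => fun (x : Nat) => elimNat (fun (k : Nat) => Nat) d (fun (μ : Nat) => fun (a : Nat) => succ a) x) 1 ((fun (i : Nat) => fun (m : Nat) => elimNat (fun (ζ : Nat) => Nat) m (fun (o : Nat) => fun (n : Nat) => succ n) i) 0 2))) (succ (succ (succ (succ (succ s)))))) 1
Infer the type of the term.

the term's type:
  Nat


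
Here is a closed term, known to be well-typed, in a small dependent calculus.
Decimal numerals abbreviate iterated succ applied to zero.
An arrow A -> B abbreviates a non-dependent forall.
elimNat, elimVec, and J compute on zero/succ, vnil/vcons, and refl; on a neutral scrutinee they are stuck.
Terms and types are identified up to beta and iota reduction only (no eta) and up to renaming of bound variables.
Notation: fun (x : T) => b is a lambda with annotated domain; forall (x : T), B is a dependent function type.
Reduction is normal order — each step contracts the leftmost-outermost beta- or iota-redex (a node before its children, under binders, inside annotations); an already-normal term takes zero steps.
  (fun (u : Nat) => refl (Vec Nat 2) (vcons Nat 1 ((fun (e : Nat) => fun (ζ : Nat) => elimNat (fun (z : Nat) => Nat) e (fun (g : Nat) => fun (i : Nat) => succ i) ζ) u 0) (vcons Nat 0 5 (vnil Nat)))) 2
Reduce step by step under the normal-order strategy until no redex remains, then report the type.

normal-order reduction sequence:
  (fun (u : Nat) => refl (Vec Nat 2) (vcons Nat 1 ((fun (e : Nat) => fun (ζ : Nat) => elimNat (fun (z : Nat) => Nat) e (fun (g : Nat) => fun (i : Nat) => succ i) ζ) u 0) (vcons Nat 0 5 (vnil Nat)))) 2
  ~> refl (Vec Nat 2) (vcons Nat 1 ((fun (u : Nat) => fun (e : Nat) => elimNat (fun (ζ : Nat) => Nat) u (fun (z : Nat) => fun (g : Nat) => succ g) e) 2 0) (vcons Nat 0 5 (vnil Nat)))
  ~> refl (Vec Nat 2) (vcons Nat 1 ((fun (u : Nat) => elimNat (fun (e : Nat) => Nat) 2 (fun (ζ : Nat) => fun (z : Nat) => succ z) u) 0) (vcons Nat 0 5 (vnil Nat)))
  ~> refl (Vec Nat 2) (vcons Nat 1 (elimNat (fun (u : Nat) => Nat) 2 (fun (e : Nat) => fun (ζ : Nat) => succ ζ) 0) (vcons Nat 0 5 (vnil Nat)))
  ~> refl (Vec Nat 2) (vcons Nat 1 2 (vcons Nat 0 5 (vnil Nat)))
inferred type:
  Eq (Vec Nat 2) (vcons Nat 1 2 (vcons Nat 0 5 (vnil Nat))) (vcons Nat 1 2 (vcons Nat 0 5 (vnil Nat)))


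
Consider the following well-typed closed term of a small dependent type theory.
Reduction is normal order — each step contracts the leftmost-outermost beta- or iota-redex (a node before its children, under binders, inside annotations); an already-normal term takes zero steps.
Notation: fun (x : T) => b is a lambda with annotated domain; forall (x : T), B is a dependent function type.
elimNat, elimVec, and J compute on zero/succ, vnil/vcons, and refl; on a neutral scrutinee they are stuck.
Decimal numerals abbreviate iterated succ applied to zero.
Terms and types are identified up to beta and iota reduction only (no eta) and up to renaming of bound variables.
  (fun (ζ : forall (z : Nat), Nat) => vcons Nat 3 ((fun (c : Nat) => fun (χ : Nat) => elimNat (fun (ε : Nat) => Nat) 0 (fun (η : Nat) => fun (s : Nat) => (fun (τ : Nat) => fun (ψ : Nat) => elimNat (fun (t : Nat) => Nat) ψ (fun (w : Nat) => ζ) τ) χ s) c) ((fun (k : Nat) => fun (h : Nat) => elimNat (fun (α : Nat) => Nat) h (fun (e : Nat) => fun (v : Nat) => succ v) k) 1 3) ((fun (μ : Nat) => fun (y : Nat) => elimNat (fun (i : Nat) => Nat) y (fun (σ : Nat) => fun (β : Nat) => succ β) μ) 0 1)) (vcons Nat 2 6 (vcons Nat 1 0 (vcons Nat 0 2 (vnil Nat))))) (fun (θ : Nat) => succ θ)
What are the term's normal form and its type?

reduced normal form:
  vcons Nat 3 4 (vcons Nat 2 6 (vcons Nat 1 0 (vcons Nat 0 2 (vnil Nat))))
the term's type:
  Vec Nat 4


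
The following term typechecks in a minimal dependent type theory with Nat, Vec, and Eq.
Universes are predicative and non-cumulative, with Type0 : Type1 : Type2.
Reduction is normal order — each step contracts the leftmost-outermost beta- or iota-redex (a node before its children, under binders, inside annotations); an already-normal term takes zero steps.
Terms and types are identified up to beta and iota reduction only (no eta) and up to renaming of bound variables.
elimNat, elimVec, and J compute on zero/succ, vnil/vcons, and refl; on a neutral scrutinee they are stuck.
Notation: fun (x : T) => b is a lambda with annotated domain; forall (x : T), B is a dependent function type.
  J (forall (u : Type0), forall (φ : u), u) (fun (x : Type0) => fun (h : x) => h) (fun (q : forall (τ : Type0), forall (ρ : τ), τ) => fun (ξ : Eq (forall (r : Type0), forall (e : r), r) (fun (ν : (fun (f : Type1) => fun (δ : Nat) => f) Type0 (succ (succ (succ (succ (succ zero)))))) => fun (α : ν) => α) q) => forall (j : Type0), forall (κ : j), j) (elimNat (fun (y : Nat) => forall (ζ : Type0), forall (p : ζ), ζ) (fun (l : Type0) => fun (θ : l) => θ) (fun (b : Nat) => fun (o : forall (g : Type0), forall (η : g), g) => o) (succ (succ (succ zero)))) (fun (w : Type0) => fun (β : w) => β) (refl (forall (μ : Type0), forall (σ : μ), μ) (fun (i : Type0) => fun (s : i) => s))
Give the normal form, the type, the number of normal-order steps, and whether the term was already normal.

normal form:
  fun (u : Type0) => fun (φ : u) => φ
inferred type:
  forall (u : Type0), forall (φ : u), u
reduction steps (normal order): 11
already normal: no
first redex: a J iota-redex


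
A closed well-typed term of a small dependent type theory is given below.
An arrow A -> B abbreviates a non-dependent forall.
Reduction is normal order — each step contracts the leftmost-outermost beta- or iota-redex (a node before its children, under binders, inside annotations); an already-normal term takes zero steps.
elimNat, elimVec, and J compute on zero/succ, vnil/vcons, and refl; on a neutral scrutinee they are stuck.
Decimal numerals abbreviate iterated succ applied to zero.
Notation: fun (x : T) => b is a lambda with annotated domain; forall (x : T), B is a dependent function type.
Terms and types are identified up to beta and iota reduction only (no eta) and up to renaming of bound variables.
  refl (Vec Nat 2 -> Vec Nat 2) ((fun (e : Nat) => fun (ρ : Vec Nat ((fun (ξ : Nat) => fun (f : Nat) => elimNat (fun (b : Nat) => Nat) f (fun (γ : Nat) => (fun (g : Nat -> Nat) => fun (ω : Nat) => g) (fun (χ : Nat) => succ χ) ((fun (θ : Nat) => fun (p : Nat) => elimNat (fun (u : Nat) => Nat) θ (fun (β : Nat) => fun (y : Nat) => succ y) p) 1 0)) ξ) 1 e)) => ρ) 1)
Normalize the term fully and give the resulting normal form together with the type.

normal form:
  refl (Vec Nat 2 -> Vec Nat 2) (fun (e : Vec Nat 2) => e)
the term's type:
  Eq (Vec Nat 2 -> Vec Nat 2) (fun (e : Vec Nat 2) => e) (fun (ρ : Vec Nat 2) => ρ)


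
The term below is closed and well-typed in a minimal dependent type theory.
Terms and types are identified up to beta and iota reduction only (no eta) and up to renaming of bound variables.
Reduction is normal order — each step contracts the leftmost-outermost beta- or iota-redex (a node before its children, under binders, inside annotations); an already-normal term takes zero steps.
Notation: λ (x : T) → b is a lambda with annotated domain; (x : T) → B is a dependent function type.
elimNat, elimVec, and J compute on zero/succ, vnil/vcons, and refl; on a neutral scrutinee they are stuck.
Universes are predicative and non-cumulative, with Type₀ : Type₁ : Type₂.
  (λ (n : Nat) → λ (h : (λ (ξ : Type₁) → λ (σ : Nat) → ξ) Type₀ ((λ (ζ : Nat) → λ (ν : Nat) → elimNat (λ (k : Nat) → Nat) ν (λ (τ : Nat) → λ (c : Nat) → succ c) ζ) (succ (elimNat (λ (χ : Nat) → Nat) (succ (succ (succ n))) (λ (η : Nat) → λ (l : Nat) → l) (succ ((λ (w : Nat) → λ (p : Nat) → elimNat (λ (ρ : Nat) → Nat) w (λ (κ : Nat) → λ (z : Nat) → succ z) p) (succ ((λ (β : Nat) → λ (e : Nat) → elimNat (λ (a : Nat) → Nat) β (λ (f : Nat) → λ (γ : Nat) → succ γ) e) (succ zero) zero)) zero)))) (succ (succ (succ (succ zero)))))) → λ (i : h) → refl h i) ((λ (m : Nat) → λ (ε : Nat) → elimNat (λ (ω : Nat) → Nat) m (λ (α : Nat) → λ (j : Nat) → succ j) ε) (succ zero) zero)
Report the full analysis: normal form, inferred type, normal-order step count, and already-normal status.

resulting normal form:
  λ (n : Type₀) → λ (h : n) → refl n h
inferred type:
  (n : Type₀) → (h : n) → Eq n h h
steps to reach normal form (normal order): 3
started in normal form: no
first contracted redex: a beta-redex


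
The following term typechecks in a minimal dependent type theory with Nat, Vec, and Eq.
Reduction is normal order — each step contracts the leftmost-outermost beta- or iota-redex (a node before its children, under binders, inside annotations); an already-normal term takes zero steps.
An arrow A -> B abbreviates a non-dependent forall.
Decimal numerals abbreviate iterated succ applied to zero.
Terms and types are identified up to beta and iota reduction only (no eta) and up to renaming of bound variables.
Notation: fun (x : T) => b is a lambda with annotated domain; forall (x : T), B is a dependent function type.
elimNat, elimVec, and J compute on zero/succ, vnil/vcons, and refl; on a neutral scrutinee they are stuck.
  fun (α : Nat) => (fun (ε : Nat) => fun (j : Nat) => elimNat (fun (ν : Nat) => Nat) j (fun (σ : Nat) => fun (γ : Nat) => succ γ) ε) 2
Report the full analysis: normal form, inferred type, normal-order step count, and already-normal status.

normal form:
  fun (α : Nat) => fun (ε : Nat) => succ (succ ε)
inferred type:
  Nat -> Nat -> Nat
normal-order step count: 8
term was already normal: no
first redex: a beta-redex


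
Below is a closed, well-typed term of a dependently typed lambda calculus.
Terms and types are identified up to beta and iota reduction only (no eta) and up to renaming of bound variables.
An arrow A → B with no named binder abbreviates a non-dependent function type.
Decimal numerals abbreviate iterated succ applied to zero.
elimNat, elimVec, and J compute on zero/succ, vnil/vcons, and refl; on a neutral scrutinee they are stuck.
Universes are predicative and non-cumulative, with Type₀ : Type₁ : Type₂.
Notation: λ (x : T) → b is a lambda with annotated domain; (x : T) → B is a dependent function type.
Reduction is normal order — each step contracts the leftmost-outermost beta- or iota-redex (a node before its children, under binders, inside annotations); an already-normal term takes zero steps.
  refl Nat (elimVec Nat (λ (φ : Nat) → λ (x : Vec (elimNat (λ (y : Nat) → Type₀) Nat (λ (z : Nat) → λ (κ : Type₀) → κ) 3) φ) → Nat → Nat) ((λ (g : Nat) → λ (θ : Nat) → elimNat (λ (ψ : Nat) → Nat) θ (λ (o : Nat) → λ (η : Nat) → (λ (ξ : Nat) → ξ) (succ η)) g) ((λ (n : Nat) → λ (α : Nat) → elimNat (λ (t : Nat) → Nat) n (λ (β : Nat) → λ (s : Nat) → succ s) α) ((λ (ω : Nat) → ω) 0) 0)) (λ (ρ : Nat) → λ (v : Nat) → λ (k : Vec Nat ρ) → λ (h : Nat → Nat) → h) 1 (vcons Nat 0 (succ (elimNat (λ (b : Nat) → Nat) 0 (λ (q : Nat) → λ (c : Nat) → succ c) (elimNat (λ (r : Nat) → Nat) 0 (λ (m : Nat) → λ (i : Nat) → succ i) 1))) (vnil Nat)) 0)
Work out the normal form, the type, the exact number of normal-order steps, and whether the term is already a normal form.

normal form:
  refl Nat 0
the term's type:
  Eq Nat 0 0
reduction steps (normal order): 14
started in normal form: no
first contracted redex: an elimVec iota-redex


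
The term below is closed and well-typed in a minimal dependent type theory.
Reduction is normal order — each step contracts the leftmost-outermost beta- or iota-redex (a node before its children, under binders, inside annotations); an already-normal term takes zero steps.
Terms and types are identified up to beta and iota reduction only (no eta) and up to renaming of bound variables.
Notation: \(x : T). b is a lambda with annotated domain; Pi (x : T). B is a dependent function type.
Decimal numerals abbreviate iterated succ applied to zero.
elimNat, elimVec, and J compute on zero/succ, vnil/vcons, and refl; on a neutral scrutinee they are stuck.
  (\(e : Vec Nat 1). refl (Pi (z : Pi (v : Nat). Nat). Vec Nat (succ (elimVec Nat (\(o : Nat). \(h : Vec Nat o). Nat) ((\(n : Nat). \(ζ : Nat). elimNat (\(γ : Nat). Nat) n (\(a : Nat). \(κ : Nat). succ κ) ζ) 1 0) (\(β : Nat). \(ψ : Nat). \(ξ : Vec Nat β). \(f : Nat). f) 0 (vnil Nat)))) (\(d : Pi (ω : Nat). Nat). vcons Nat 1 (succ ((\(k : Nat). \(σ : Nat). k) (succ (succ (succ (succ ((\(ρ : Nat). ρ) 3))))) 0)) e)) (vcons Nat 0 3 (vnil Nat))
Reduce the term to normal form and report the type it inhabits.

resulting normal form:
  refl (Pi (e : Pi (z : Nat). Nat). Vec Nat 2) (\(v : Pi (o : Nat). Nat). vcons Nat 1 8 (vcons Nat 0 3 (vnil Nat)))
inferred type:
  Eq (Pi (e : Pi (z : Nat). Nat). Vec Nat 2) (\(v : Pi (o : Nat). Nat). vcons Nat 1 8 (vcons Nat 0 3 (vnil Nat))) (\(h : Pi (n : Nat). Nat). vcons Nat 1 8 (vcons Nat 0 3 (vnil Nat)))
observation: the leftmost-outermost redex is a beta-redex, and normalization takes 8 steps.


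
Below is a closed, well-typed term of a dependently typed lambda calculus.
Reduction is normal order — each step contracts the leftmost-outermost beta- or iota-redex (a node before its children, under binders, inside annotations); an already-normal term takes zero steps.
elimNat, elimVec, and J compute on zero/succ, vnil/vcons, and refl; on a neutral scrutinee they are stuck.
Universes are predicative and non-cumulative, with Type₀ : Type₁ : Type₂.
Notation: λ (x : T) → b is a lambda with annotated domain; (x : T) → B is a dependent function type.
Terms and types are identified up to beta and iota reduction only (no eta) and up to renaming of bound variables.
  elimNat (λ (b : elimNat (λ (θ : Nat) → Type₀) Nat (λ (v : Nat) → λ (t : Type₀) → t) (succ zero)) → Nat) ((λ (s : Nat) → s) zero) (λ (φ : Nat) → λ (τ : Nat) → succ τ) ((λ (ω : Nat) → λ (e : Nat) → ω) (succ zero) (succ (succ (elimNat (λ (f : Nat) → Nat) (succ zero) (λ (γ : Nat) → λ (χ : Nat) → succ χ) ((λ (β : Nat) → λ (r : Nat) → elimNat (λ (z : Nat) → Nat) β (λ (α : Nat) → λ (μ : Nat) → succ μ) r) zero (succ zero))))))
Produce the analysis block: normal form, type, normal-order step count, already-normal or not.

resulting normal form:
  succ zero
the term's type:
  Nat
reduction steps (normal order): 11
term was already normal: no
first redex: an elimNat iota-redex


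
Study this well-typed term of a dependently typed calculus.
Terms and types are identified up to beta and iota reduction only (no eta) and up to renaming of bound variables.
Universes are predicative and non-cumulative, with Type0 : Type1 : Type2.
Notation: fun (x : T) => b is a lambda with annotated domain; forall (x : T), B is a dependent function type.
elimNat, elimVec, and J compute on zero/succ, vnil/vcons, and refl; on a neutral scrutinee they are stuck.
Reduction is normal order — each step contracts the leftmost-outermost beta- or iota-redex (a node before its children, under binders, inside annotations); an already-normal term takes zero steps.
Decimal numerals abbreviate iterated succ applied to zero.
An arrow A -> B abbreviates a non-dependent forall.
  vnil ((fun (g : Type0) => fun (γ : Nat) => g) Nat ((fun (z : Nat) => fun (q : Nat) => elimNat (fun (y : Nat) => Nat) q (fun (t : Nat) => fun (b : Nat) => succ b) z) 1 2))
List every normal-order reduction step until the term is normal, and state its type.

normal-order reduction:
  vnil ((fun (g : Type0) => fun (γ : Nat) => g) Nat ((fun (z : Nat) => fun (q : Nat) => elimNat (fun (y : Nat) => Nat) q (fun (t : Nat) => fun (b : Nat) => succ b) z) 1 2))
  ~> vnil ((fun (g : Nat) => Nat) ((fun (γ : Nat) => fun (z : Nat) => elimNat (fun (q : Nat) => Nat) z (fun (y : Nat) => fun (t : Nat) => succ t) γ) 1 2))
  ~> vnil Nat
the term's type:
  Vec Nat 0


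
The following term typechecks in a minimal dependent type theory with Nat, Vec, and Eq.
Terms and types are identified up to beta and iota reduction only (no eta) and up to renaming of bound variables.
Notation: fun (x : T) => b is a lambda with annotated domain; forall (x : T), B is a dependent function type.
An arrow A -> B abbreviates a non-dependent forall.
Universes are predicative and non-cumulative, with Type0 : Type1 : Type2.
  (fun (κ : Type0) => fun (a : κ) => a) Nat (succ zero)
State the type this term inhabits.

type:
  Nat


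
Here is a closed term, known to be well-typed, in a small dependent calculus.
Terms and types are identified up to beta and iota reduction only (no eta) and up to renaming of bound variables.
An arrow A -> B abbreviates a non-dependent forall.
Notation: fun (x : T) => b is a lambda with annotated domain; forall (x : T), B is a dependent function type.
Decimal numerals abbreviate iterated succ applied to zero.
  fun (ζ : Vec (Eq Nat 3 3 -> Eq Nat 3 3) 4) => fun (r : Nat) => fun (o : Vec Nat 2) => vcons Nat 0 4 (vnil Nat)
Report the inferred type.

inferred type:
  Vec (Eq Nat 3 3 -> Eq Nat 3 3) 4 -> Nat -> Vec Nat 2 -> Vec Nat 1


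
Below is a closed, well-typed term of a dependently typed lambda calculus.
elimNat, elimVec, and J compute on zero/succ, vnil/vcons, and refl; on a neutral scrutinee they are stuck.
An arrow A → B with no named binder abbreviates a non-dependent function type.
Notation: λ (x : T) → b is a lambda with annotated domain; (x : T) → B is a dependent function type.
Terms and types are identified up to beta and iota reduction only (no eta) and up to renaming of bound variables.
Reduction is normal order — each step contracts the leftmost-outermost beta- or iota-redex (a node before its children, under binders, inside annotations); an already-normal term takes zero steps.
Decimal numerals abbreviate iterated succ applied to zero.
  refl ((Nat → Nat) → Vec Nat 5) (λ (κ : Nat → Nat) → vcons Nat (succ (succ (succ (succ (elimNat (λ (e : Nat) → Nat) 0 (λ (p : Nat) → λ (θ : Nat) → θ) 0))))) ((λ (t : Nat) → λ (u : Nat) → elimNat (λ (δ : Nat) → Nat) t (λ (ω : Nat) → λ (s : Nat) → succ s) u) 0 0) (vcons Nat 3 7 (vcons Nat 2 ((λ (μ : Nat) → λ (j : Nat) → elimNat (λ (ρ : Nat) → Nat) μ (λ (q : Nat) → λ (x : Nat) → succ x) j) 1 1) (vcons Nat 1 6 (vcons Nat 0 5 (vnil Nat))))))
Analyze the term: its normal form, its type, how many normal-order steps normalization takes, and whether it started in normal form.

reduced normal form:
  refl ((Nat → Nat) → Vec Nat 5) (λ (κ : Nat → Nat) → vcons Nat 4 0 (vcons Nat 3 7 (vcons Nat 2 2 (vcons Nat 1 6 (vcons Nat 0 5 (vnil Nat))))))
inferred type:
  Eq ((Nat → Nat) → Vec Nat 5) (λ (κ : Nat → Nat) → vcons Nat 4 0 (vcons Nat 3 7 (vcons Nat 2 2 (vcons Nat 1 6 (vcons Nat 0 5 (vnil Nat)))))) (λ (e : Nat → Nat) → vcons Nat 4 0 (vcons Nat 3 7 (vcons Nat 2 2 (vcons Nat 1 6 (vcons Nat 0 5 (vnil Nat))))))
normal-order step count: 10
already normal: no
first contracted redex: an elimNat iota-redex


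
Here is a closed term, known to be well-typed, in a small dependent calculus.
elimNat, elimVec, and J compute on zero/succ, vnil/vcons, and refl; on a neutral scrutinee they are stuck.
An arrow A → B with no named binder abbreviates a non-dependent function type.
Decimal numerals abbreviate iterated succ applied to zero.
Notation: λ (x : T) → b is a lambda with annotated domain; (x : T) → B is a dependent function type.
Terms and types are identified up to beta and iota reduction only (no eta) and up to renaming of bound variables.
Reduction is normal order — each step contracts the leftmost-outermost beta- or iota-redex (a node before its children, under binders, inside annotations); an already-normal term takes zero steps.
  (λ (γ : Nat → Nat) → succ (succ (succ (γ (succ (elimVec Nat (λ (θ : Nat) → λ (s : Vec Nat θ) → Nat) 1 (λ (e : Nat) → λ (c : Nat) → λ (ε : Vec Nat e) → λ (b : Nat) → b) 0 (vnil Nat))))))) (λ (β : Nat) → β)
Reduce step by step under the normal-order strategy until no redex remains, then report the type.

reduction (normal order):
  (λ (γ : Nat → Nat) → succ (succ (succ (γ (succ (elimVec Nat (λ (θ : Nat) → λ (s : Vec Nat θ) → Nat) 1 (λ (e : Nat) → λ (c : Nat) → λ (ε : Vec Nat e) → λ (b : Nat) → b) 0 (vnil Nat))))))) (λ (β : Nat) → β)
  ~> succ (succ (succ ((λ (γ : Nat) → γ) (succ (elimVec Nat (λ (θ : Nat) → λ (s : Vec Nat θ) → Nat) 1 (λ (e : Nat) → λ (c : Nat) → λ (ε : Vec Nat e) → λ (b : Nat) → b) 0 (vnil Nat))))))
  ~> succ (succ (succ (succ (elimVec Nat (λ (γ : Nat) → λ (θ : Vec Nat γ) → Nat) 1 (λ (s : Nat) → λ (e : Nat) → λ (c : Vec Nat s) → λ (ε : Nat) → ε) 0 (vnil Nat)))))
  ~> 5
type:
  Nat


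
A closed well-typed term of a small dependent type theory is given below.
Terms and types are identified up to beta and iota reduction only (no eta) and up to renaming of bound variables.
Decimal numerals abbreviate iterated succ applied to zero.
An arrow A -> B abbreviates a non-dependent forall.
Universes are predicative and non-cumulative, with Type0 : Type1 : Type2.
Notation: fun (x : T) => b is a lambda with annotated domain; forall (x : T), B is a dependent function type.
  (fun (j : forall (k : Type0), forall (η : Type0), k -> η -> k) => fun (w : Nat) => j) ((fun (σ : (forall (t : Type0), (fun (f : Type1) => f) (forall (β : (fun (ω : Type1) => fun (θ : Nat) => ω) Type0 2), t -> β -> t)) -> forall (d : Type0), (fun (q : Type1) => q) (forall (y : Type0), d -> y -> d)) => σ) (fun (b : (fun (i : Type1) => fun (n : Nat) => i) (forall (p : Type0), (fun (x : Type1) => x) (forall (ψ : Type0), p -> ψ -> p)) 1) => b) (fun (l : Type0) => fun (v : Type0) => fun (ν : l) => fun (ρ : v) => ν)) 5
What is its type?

inferred type:
  forall (j : Type0), forall (k : Type0), j -> k -> j


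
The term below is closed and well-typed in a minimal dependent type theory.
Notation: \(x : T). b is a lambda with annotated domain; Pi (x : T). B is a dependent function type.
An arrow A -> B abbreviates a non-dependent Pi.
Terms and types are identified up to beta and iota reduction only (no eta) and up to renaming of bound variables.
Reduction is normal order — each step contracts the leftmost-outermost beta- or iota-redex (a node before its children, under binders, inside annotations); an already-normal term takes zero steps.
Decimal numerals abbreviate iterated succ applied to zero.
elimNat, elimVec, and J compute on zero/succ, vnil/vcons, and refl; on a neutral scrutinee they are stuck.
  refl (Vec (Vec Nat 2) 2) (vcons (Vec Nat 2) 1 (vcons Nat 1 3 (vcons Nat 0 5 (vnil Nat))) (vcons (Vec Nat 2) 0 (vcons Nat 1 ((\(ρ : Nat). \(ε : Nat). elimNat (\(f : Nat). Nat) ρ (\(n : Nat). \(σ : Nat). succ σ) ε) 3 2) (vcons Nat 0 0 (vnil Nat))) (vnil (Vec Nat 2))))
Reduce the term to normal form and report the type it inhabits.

reduced normal form:
  refl (Vec (Vec Nat 2) 2) (vcons (Vec Nat 2) 1 (vcons Nat 1 3 (vcons Nat 0 5 (vnil Nat))) (vcons (Vec Nat 2) 0 (vcons Nat 1 5 (vcons Nat 0 0 (vnil Nat))) (vnil (Vec Nat 2))))
type:
  Eq (Vec (Vec Nat 2) 2) (vcons (Vec Nat 2) 1 (vcons Nat 1 3 (vcons Nat 0 5 (vnil Nat))) (vcons (Vec Nat 2) 0 (vcons Nat 1 5 (vcons Nat 0 0 (vnil Nat))) (vnil (Vec Nat 2)))) (vcons (Vec Nat 2) 1 (vcons Nat 1 3 (vcons Nat 0 5 (vnil Nat))) (vcons (Vec Nat 2) 0 (vcons Nat 1 5 (vcons Nat 0 0 (vnil Nat))) (vnil (Vec Nat 2))))
observation: the leftmost-outermost redex is a beta-redex, and normalization takes 9 steps.


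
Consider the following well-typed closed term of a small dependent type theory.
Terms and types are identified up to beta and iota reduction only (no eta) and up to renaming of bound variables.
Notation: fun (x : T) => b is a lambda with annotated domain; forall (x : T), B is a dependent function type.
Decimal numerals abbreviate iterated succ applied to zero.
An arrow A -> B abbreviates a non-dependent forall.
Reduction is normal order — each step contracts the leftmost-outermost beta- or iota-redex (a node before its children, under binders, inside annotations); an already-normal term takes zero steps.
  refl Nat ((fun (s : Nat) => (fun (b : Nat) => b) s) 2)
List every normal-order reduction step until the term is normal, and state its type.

reduction (normal order):
  refl Nat ((fun (s : Nat) => (fun (b : Nat) => b) s) 2)
  ~> refl Nat ((fun (s : Nat) => s) 2)
  ~> refl Nat 2
inferred type:
  Eq Nat 2 2


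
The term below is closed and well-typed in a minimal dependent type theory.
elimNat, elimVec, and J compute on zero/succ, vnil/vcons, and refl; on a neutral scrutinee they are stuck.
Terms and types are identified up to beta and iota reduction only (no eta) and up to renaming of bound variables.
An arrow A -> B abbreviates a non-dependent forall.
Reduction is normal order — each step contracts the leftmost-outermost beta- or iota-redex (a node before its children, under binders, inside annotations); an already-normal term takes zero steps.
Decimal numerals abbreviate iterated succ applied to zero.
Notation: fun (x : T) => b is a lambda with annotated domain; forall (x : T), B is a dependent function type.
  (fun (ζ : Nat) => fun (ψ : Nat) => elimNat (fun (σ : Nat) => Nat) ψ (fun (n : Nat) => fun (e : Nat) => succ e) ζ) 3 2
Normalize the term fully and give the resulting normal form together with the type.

normal form:
  5
inferred type:
  Nat
observation: reduction starts at a beta-redex, and 12 normal-order steps reach the normal form.


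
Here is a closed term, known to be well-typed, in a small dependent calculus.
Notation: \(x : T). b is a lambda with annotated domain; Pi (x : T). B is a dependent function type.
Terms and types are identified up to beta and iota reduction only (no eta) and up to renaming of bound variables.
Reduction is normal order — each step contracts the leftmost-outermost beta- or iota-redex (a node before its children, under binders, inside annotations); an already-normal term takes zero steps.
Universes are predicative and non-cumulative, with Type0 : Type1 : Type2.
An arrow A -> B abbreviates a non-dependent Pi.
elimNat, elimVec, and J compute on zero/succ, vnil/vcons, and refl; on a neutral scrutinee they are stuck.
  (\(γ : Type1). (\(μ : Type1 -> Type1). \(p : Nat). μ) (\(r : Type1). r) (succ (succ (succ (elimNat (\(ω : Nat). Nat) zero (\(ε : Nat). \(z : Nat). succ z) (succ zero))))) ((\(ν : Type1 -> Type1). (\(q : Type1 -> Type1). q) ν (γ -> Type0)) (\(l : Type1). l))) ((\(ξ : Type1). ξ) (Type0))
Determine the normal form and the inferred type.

resulting normal form:
  Type0 -> Type0
inferred type:
  Type1
observation: contracting a beta-redex first, the term normalizes in 8 steps.


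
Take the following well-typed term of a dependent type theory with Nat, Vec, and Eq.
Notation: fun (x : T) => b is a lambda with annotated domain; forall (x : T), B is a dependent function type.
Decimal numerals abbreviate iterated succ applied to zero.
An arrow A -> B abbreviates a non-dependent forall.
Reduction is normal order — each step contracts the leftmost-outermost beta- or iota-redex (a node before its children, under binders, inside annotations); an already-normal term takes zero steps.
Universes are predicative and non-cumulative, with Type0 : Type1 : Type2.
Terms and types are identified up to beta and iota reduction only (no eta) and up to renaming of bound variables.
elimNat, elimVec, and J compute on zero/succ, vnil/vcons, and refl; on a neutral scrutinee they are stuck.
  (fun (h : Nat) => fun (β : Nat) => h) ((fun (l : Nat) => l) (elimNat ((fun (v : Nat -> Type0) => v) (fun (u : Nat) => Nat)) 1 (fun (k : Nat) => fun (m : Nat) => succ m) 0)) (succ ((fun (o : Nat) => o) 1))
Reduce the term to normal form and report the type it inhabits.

resulting normal form:
  1
inferred type:
  Nat
observation: the first redex contracted is a beta-redex; the normal form is reached in 4 normal-order steps.


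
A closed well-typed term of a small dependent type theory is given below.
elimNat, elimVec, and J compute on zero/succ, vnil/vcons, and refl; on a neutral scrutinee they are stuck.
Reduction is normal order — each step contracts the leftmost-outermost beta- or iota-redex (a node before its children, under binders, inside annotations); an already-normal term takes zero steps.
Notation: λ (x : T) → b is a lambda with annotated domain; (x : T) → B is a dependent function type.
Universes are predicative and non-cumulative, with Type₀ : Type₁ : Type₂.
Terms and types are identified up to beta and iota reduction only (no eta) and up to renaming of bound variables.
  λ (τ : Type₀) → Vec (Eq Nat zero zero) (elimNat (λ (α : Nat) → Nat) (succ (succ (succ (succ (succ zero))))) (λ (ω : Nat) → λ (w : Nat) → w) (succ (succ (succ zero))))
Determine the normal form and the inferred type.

resulting normal form:
  λ (τ : Type₀) → Vec (Eq Nat zero zero) (succ (succ (succ (succ (succ zero)))))
type:
  (τ : Type₀) → Type₀
observation: 10 normal-order steps normalize the term, beginning with an elimNat iota-redex.


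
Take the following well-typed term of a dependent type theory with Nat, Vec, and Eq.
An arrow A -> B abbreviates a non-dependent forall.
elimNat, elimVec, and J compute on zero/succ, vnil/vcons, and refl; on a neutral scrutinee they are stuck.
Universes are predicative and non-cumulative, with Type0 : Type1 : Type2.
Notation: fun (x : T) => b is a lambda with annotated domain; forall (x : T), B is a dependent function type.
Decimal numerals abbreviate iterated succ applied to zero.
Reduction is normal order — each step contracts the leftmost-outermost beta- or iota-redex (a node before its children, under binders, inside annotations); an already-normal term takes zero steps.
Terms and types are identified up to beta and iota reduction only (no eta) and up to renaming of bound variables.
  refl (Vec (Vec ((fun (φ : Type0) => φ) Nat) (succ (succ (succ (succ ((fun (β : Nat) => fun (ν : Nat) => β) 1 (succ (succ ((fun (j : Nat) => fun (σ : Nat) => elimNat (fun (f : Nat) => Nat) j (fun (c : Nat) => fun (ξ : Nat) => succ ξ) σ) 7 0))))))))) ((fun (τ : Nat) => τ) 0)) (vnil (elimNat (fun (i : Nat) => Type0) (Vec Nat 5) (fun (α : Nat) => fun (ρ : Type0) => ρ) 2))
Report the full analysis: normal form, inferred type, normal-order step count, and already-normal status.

resulting normal form:
  refl (Vec (Vec Nat 5) 0) (vnil (Vec Nat 5))
the term's type:
  Eq (Vec (Vec Nat 5) 0) (vnil (Vec Nat 5)) (vnil (Vec Nat 5))
reduction steps (normal order): 11
term was already normal: no
first redex: a beta-redex


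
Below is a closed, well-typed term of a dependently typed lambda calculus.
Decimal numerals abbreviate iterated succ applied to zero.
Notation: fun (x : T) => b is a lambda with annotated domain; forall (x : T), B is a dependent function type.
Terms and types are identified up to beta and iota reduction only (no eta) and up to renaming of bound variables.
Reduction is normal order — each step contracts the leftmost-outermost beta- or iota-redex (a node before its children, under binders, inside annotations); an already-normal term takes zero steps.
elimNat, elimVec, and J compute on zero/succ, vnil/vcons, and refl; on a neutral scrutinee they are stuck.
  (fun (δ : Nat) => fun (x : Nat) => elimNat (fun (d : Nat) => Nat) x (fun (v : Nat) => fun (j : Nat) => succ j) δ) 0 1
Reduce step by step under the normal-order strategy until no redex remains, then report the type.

normal-order reduction sequence:
  (fun (δ : Nat) => fun (x : Nat) => elimNat (fun (d : Nat) => Nat) x (fun (v : Nat) => fun (j : Nat) => succ j) δ) 0 1
  ~> (fun (δ : Nat) => elimNat (fun (x : Nat) => Nat) δ (fun (d : Nat) => fun (v : Nat) => succ v) 0) 1
  ~> elimNat (fun (δ : Nat) => Nat) 1 (fun (x : Nat) => fun (d : Nat) => succ d) 0
  ~> 1
the term's type:
  Nat


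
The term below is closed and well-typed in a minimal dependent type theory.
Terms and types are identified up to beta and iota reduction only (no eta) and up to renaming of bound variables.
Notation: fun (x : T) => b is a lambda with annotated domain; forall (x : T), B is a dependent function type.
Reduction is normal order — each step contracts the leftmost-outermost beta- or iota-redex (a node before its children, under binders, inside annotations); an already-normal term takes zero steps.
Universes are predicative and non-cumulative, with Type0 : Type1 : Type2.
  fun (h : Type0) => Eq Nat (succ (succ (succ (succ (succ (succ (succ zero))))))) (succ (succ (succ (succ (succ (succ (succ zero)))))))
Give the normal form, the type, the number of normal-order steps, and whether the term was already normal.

normal form:
  fun (h : Type0) => Eq Nat (succ (succ (succ (succ (succ (succ (succ zero))))))) (succ (succ (succ (succ (succ (succ (succ zero)))))))
inferred type:
  forall (h : Type0), Type0
normal-order step count: 0
term was already normal: yes


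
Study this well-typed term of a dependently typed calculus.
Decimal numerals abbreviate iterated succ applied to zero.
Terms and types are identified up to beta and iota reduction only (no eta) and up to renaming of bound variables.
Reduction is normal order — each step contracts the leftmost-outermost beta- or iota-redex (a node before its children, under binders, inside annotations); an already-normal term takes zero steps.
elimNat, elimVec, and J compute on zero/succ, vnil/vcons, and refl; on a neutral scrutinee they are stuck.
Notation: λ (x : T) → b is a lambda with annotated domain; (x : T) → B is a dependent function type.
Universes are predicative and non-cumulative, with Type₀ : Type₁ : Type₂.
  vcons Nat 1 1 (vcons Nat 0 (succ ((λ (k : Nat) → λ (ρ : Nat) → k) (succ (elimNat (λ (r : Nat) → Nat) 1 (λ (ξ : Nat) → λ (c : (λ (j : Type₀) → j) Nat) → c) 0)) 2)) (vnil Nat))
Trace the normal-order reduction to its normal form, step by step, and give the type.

normal-order reduction:
  vcons Nat 1 1 (vcons Nat 0 (succ ((λ (k : Nat) → λ (ρ : Nat) → k) (succ (elimNat (λ (r : Nat) → Nat) 1 (λ (ξ : Nat) → λ (c : (λ (j : Type₀) → j) Nat) → c) 0)) 2)) (vnil Nat))
  ~> vcons Nat 1 1 (vcons Nat 0 (succ ((λ (k : Nat) → succ (elimNat (λ (ρ : Nat) → Nat) 1 (λ (r : Nat) → λ (ξ : (λ (c : Type₀) → c) Nat) → ξ) 0)) 2)) (vnil Nat))
  ~> vcons Nat 1 1 (vcons Nat 0 (succ (succ (elimNat (λ (k : Nat) → Nat) 1 (λ (ρ : Nat) → λ (r : (λ (ξ : Type₀) → ξ) Nat) → r) 0))) (vnil Nat))
  ~> vcons Nat 1 1 (vcons Nat 0 3 (vnil Nat))
the term's type:
  Vec Nat 2
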